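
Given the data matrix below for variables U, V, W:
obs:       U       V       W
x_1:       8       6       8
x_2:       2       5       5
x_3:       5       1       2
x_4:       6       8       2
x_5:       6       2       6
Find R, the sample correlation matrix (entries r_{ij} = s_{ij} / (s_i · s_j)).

Step 1 — column means:
  mean(U) = (8 + 2 + 5 + 6 + 6) / 5 = 27/5 = 5.4
  mean(V) = (6 + 5 + 1 + 8 + 2) / 5 = 22/5 = 4.4
  mean(W) = (8 + 5 + 2 + 2 + 6) / 5 = 23/5 = 4.6

Step 2 — sample variances and covariances s[i,j] = (1/(n-1)) · Σ_k (x_{k,i} - mean_i) · (x_{k,j} - mean_j), with n-1 = 4:
  s[U,U] = ((2.6)·(2.6) + (-3.4)·(-3.4) + (-0.4)·(-0.4) + (0.6)·(0.6) + (0.6)·(0.6)) / 4 = 19.2/4 = 4.8
  s[U,V] = ((2.6)·(1.6) + (-3.4)·(0.6) + (-0.4)·(-3.4) + (0.6)·(3.6) + (0.6)·(-2.4)) / 4 = 4.2/4 = 1.05
  s[U,W] = ((2.6)·(3.4) + (-3.4)·(0.4) + (-0.4)·(-2.6) + (0.6)·(-2.6) + (0.6)·(1.4)) / 4 = 7.8/4 = 1.95
  s[V,V] = ((1.6)·(1.6) + (0.6)·(0.6) + (-3.4)·(-3.4) + (3.6)·(3.6) + (-2.4)·(-2.4)) / 4 = 33.2/4 = 8.3
  s[V,W] = ((1.6)·(3.4) + (0.6)·(0.4) + (-3.4)·(-2.6) + (3.6)·(-2.6) + (-2.4)·(1.4)) / 4 = 1.8/4 = 0.45
  s[W,W] = ((3.4)·(3.4) + (0.4)·(0.4) + (-2.6)·(-2.6) + (-2.6)·(-2.6) + (1.4)·(1.4)) / 4 = 27.2/4 = 6.8
  Sample standard deviations s_i = √(s[i,i]):
  s(U) = √(4.8) = 2.1909
  s(V) = √(8.3) = 2.881
  s(W) = √(6.8) = 2.6077

Step 3 — r_{ij} = s_{ij} / (s_i · s_j):
  r[U,U] = 1 (diagonal).
  r[U,V] = 1.05 / (2.1909 · 2.881) = 1.05 / 6.3119 = 0.1664
  r[U,W] = 1.95 / (2.1909 · 2.6077) = 1.95 / 5.7131 = 0.3413
  r[V,V] = 1 (diagonal).
  r[V,W] = 0.45 / (2.881 · 2.6077) = 0.45 / 7.5127 = 0.0599
  r[W,W] = 1 (diagonal).

R is symmetric with unit diagonal. Assembling:

R = [[1, 0.1664, 0.3413],
 [0.1664, 1, 0.0599],
 [0.3413, 0.0599, 1]]


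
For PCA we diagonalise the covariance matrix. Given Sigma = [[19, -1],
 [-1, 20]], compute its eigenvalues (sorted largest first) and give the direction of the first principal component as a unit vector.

Step 1 — characteristic polynomial of 2×2 Sigma:
  det(Sigma - λI) = λ² - trace · λ + det = 0.
  trace = 19 + 20 = 39, det = 19·20 - (-1)² = 379.
Step 2 — discriminant:
  Δ = trace² - 4·det = 1521 - 1516 = 5.
Step 3 — eigenvalues:
  λ = (trace ± √Δ)/2 = (39 ± 2.2361)/2,
  λ_1 = 20.618,  λ_2 = 18.382.

Step 4 — unit eigenvector for λ_1: solve (Sigma - λ_1 I)v = 0. First row:
  (19 - 20.618)·v_x + (-1)·v_y = 0, i.e. (-1.618)·v_x + (-1)·v_y = 0,
  so v ∝ (b, λ_1 - a) = (-1, 1.618); multiply by -1 so the first entry is positive: u = (1, -1.618).
  ||u|| = √((1)² + (-1.618)²) = √(3.618) ≈ 1.9021,
  v_1 = u/||u|| ≈ (0.5257, -0.8507) (||v_1|| = 1).

λ_1 = 20.618,  λ_2 = 18.382;  v_1 ≈ (0.5257, -0.8507)


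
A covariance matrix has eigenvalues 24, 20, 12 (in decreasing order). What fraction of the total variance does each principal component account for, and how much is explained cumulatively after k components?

Step 1 — total variance = trace(Sigma) = Σ λ_i = 24 + 20 + 12 = 56.

Step 2 — fraction explained by component i = λ_i / Σ λ:
  PC1: 24/56 = 0.4286
  PC2: 20/56 = 0.3571
  PC3: 12/56 = 0.2143

Step 3 — cumulative fraction after k components = (λ_1 + ... + λ_k) / Σ λ:
  k = 1: 24/56 = 0.4286
  k = 2: (24 + 20)/56 = 44/56 = 0.7857
  k = 3: (24 + 20 + 12)/56 = 56/56 = 1

Summary (fraction, with percent):

explained: PC1 0.4286 (42.86%), PC2 0.3571 (35.71%), PC3 0.2143 (21.43%);  cumulative: 0.4286, 0.7857, 1


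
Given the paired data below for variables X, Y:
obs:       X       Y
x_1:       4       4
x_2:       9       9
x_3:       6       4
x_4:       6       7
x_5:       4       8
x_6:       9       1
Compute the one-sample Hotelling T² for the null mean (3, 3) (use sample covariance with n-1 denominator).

Step 1 — sample mean vector:
  mean(X) = (4 + 9 + 6 + 6 + 4 + 9) / 6 = 38/6 = 6.3333
  mean(Y) = (4 + 9 + 4 + 7 + 8 + 1) / 6 = 33/6 = 5.5
  x̄ = (6.3333, 5.5),  deviation x̄ - mu_0 = (6.3333, 5.5) - (3, 3) = (3.3333, 2.5).

Step 2 — sample covariance matrix, S[i,j] = (1/(n-1)) · Σ_k (x_{k,i} - mean_i) · (x_{k,j} - mean_j), divisor n-1 = 5:
  S[X,X] = ((-2.3333)·(-2.3333) + (2.6667)·(2.6667) + (-0.3333)·(-0.3333) + (-0.3333)·(-0.3333) + (-2.3333)·(-2.3333) + (2.6667)·(2.6667)) / 5 = 25.3333/5 = 5.0667
  S[X,Y] = ((-2.3333)·(-1.5) + (2.6667)·(3.5) + (-0.3333)·(-1.5) + (-0.3333)·(1.5) + (-2.3333)·(2.5) + (2.6667)·(-4.5)) / 5 = -5/5 = -1
  S[Y,Y] = ((-1.5)·(-1.5) + (3.5)·(3.5) + (-1.5)·(-1.5) + (1.5)·(1.5) + (2.5)·(2.5) + (-4.5)·(-4.5)) / 5 = 45.5/5 = 9.1
  S = [[5.0667, -1],
 [-1, 9.1]].

Step 3 — invert S. det(S) = 5.0667·9.1 - (-1)² = 45.1067.
  S^{-1} = (1/det) · [[d, -b], [-b, a]] = [[0.2017, 0.0222],
 [0.0222, 0.1123]].

Step 4 — quadratic form (x̄ - mu_0)^T · S^{-1} · (x̄ - mu_0):
  S^{-1} · (x̄ - mu_0) = (0.7279, 0.3547),
  (x̄ - mu_0)^T · [...] = (3.3333)·(0.7279) + (2.5)·(0.3547) = 3.3131.

Step 5 — scale by n: T² = 6 · 3.3131 = 19.8788.

T² ≈ 19.8788


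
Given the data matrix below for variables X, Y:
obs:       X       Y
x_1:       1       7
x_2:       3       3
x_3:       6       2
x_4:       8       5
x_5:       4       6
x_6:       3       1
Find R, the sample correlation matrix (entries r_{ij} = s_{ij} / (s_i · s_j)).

Step 1 — column means:
  mean(X) = (1 + 3 + 6 + 8 + 4 + 3) / 6 = 25/6 = 4.1667
  mean(Y) = (7 + 3 + 2 + 5 + 6 + 1) / 6 = 24/6 = 4

Step 2 — sample variances and covariances s[i,j] = (1/(n-1)) · Σ_k (x_{k,i} - mean_i) · (x_{k,j} - mean_j), with n-1 = 5:
  s[X,X] = ((-3.1667)·(-3.1667) + (-1.1667)·(-1.1667) + (1.8333)·(1.8333) + (3.8333)·(3.8333) + (-0.1667)·(-0.1667) + (-1.1667)·(-1.1667)) / 5 = 30.8333/5 = 6.1667
  s[X,Y] = ((-3.1667)·(3) + (-1.1667)·(-1) + (1.8333)·(-2) + (3.8333)·(1) + (-0.1667)·(2) + (-1.1667)·(-3)) / 5 = -5/5 = -1
  s[Y,Y] = ((3)·(3) + (-1)·(-1) + (-2)·(-2) + (1)·(1) + (2)·(2) + (-3)·(-3)) / 5 = 28/5 = 5.6
  Sample standard deviations s_i = √(s[i,i]):
  s(X) = √(6.1667) = 2.4833
  s(Y) = √(5.6) = 2.3664

Step 3 — r_{ij} = s_{ij} / (s_i · s_j):
  r[X,X] = 1 (diagonal).
  r[X,Y] = -1 / (2.4833 · 2.3664) = -1 / 5.8765 = -0.1702
  r[Y,Y] = 1 (diagonal).

R is symmetric with unit diagonal. Assembling:

R = [[1, -0.1702],
 [-0.1702, 1]]


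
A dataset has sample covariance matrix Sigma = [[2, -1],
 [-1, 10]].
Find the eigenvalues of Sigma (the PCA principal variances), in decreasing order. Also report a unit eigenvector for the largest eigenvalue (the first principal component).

Step 1 — characteristic polynomial of 2×2 Sigma:
  det(Sigma - λI) = λ² - trace · λ + det = 0.
  trace = 2 + 10 = 12, det = 2·10 - (-1)² = 19.
Step 2 — discriminant:
  Δ = trace² - 4·det = 144 - 76 = 68.
Step 3 — eigenvalues:
  λ = (trace ± √Δ)/2 = (12 ± 8.2462)/2,
  λ_1 = 10.1231,  λ_2 = 1.8769.

Step 4 — unit eigenvector for λ_1: solve (Sigma - λ_1 I)v = 0. First row:
  (2 - 10.1231)·v_x + (-1)·v_y = 0, i.e. (-8.1231)·v_x + (-1)·v_y = 0,
  so v ∝ (b, λ_1 - a) = (-1, 8.1231); multiply by -1 so the first entry is positive: u = (1, -8.1231).
  ||u|| = √((1)² + (-8.1231)²) = √(66.9848) ≈ 8.1844,
  v_1 = u/||u|| ≈ (0.1222, -0.9925) (||v_1|| = 1).

λ_1 = 10.1231,  λ_2 = 1.8769;  v_1 ≈ (0.1222, -0.9925)


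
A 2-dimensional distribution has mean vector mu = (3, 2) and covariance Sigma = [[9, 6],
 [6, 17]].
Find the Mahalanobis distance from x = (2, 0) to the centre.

Step 1 — centre the observation: (x - mu) = (-1, -2).

Step 2 — invert Sigma. det(Sigma) = 9·17 - (6)² = 117.
  Sigma^{-1} = (1/det) · [[d, -b], [-b, a]] = [[0.1453, -0.0513],
 [-0.0513, 0.0769]].

Step 3 — form the quadratic (x - mu)^T · Sigma^{-1} · (x - mu):
  Sigma^{-1} · (x - mu) = (-0.0427, -0.1026).
  (x - mu)^T · [Sigma^{-1} · (x - mu)] = (-1)·(-0.0427) + (-2)·(-0.1026) = 0.2479.

Step 4 — take square root: d = √(0.2479) ≈ 0.4979.

d(x, mu) = √(0.2479) ≈ 0.4979


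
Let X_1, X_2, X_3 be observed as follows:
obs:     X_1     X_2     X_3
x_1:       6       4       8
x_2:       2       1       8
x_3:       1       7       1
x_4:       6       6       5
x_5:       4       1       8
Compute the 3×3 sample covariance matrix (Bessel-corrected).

Step 1 — column means:
  mean(X_1) = (6 + 2 + 1 + 6 + 4) / 5 = 19/5 = 3.8
  mean(X_2) = (4 + 1 + 7 + 6 + 1) / 5 = 19/5 = 3.8
  mean(X_3) = (8 + 8 + 1 + 5 + 8) / 5 = 30/5 = 6

Step 2 — sample covariance S[i,j] = (1/(n-1)) · Σ_k (x_{k,i} - mean_i) · (x_{k,j} - mean_j), with n-1 = 4.
  S[X_1,X_1] = ((2.2)·(2.2) + (-1.8)·(-1.8) + (-2.8)·(-2.8) + (2.2)·(2.2) + (0.2)·(0.2)) / 4 = 20.8/4 = 5.2
  S[X_1,X_2] = ((2.2)·(0.2) + (-1.8)·(-2.8) + (-2.8)·(3.2) + (2.2)·(2.2) + (0.2)·(-2.8)) / 4 = 0.8/4 = 0.2
  S[X_1,X_3] = ((2.2)·(2) + (-1.8)·(2) + (-2.8)·(-5) + (2.2)·(-1) + (0.2)·(2)) / 4 = 13/4 = 3.25
  S[X_2,X_2] = ((0.2)·(0.2) + (-2.8)·(-2.8) + (3.2)·(3.2) + (2.2)·(2.2) + (-2.8)·(-2.8)) / 4 = 30.8/4 = 7.7
  S[X_2,X_3] = ((0.2)·(2) + (-2.8)·(2) + (3.2)·(-5) + (2.2)·(-1) + (-2.8)·(2)) / 4 = -29/4 = -7.25
  S[X_3,X_3] = ((2)·(2) + (2)·(2) + (-5)·(-5) + (-1)·(-1) + (2)·(2)) / 4 = 38/4 = 9.5

S is symmetric (S[j,i] = S[i,j]). Assembling:

S = [[5.2, 0.2, 3.25],
 [0.2, 7.7, -7.25],
 [3.25, -7.25, 9.5]]


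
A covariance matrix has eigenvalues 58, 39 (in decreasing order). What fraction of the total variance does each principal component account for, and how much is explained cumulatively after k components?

Step 1 — total variance = trace(Sigma) = Σ λ_i = 58 + 39 = 97.

Step 2 — fraction explained by component i = λ_i / Σ λ:
  PC1: 58/97 = 0.5979
  PC2: 39/97 = 0.4021

Step 3 — cumulative fraction after k components = (λ_1 + ... + λ_k) / Σ λ:
  k = 1: 58/97 = 0.5979
  k = 2: (58 + 39)/97 = 97/97 = 1

Summary (fraction, with percent):

explained: PC1 0.5979 (59.79%), PC2 0.4021 (40.21%);  cumulative: 0.5979, 1


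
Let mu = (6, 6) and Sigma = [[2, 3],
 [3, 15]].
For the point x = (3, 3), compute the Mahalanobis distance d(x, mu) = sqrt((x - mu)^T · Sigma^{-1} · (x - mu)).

Step 1 — centre the observation: (x - mu) = (-3, -3).

Step 2 — invert Sigma. det(Sigma) = 2·15 - (3)² = 21.
  Sigma^{-1} = (1/det) · [[d, -b], [-b, a]] = [[0.7143, -0.1429],
 [-0.1429, 0.0952]].

Step 3 — form the quadratic (x - mu)^T · Sigma^{-1} · (x - mu):
  Sigma^{-1} · (x - mu) = (-1.7143, 0.1429).
  (x - mu)^T · [Sigma^{-1} · (x - mu)] = (-3)·(-1.7143) + (-3)·(0.1429) = 4.7143.

Step 4 — take square root: d = √(4.7143) ≈ 2.1712.

d(x, mu) = √(4.7143) ≈ 2.1712


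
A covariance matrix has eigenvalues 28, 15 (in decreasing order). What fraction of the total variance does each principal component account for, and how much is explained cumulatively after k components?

Step 1 — total variance = trace(Sigma) = Σ λ_i = 28 + 15 = 43.

Step 2 — fraction explained by component i = λ_i / Σ λ:
  PC1: 28/43 = 0.6512
  PC2: 15/43 = 0.3488

Step 3 — cumulative fraction after k components = (λ_1 + ... + λ_k) / Σ λ:
  k = 1: 28/43 = 0.6512
  k = 2: (28 + 15)/43 = 43/43 = 1

Summary (fraction, with percent):

explained: PC1 0.6512 (65.12%), PC2 0.3488 (34.88%);  cumulative: 0.6512, 1


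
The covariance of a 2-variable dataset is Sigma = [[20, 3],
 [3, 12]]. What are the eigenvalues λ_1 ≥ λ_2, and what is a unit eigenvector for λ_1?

Step 1 — characteristic polynomial of 2×2 Sigma:
  det(Sigma - λI) = λ² - trace · λ + det = 0.
  trace = 20 + 12 = 32, det = 20·12 - (3)² = 231.
Step 2 — discriminant:
  Δ = trace² - 4·det = 1024 - 924 = 100.
Step 3 — eigenvalues:
  λ = (trace ± √Δ)/2 = (32 ± 10)/2,
  λ_1 = 21,  λ_2 = 11.

Step 4 — unit eigenvector for λ_1: solve (Sigma - λ_1 I)v = 0. First row:
  (20 - 21)·v_x + (3)·v_y = 0, i.e. (-1)·v_x + (3)·v_y = 0,
  so v ∝ (b, λ_1 - a) = (3, 1) = u.
  ||u|| = √((3)² + (1)²) = √(10) ≈ 3.1623,
  v_1 = u/||u|| ≈ (0.9487, 0.3162) (||v_1|| = 1).

λ_1 = 21,  λ_2 = 11;  v_1 ≈ (0.9487, 0.3162)


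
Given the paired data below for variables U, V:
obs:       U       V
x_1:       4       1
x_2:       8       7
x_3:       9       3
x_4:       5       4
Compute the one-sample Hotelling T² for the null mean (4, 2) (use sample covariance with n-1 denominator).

Step 1 — sample mean vector:
  mean(U) = (4 + 8 + 9 + 5) / 4 = 26/4 = 6.5
  mean(V) = (1 + 7 + 3 + 4) / 4 = 15/4 = 3.75
  x̄ = (6.5, 3.75),  deviation x̄ - mu_0 = (6.5, 3.75) - (4, 2) = (2.5, 1.75).

Step 2 — sample covariance matrix, S[i,j] = (1/(n-1)) · Σ_k (x_{k,i} - mean_i) · (x_{k,j} - mean_j), divisor n-1 = 3:
  S[U,U] = ((-2.5)·(-2.5) + (1.5)·(1.5) + (2.5)·(2.5) + (-1.5)·(-1.5)) / 3 = 17/3 = 5.6667
  S[U,V] = ((-2.5)·(-2.75) + (1.5)·(3.25) + (2.5)·(-0.75) + (-1.5)·(0.25)) / 3 = 9.5/3 = 3.1667
  S[V,V] = ((-2.75)·(-2.75) + (3.25)·(3.25) + (-0.75)·(-0.75) + (0.25)·(0.25)) / 3 = 18.75/3 = 6.25
  S = [[5.6667, 3.1667],
 [3.1667, 6.25]].

Step 3 — invert S. det(S) = 5.6667·6.25 - (3.1667)² = 25.3889.
  S^{-1} = (1/det) · [[d, -b], [-b, a]] = [[0.2462, -0.1247],
 [-0.1247, 0.2232]].

Step 4 — quadratic form (x̄ - mu_0)^T · S^{-1} · (x̄ - mu_0):
  S^{-1} · (x̄ - mu_0) = (0.3972, 0.0788),
  (x̄ - mu_0)^T · [...] = (2.5)·(0.3972) + (1.75)·(0.0788) = 1.1307.

Step 5 — scale by n: T² = 4 · 1.1307 = 4.523.

T² ≈ 4.523


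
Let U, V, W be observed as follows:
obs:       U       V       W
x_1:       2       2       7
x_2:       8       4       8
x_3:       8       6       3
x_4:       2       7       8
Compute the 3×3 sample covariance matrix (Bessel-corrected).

Step 1 — column means:
  mean(U) = (2 + 8 + 8 + 2) / 4 = 20/4 = 5
  mean(V) = (2 + 4 + 6 + 7) / 4 = 19/4 = 4.75
  mean(W) = (7 + 8 + 3 + 8) / 4 = 26/4 = 6.5

Step 2 — sample covariance S[i,j] = (1/(n-1)) · Σ_k (x_{k,i} - mean_i) · (x_{k,j} - mean_j), with n-1 = 3.
  S[U,U] = ((-3)·(-3) + (3)·(3) + (3)·(3) + (-3)·(-3)) / 3 = 36/3 = 12
  S[U,V] = ((-3)·(-2.75) + (3)·(-0.75) + (3)·(1.25) + (-3)·(2.25)) / 3 = 3/3 = 1
  S[U,W] = ((-3)·(0.5) + (3)·(1.5) + (3)·(-3.5) + (-3)·(1.5)) / 3 = -12/3 = -4
  S[V,V] = ((-2.75)·(-2.75) + (-0.75)·(-0.75) + (1.25)·(1.25) + (2.25)·(2.25)) / 3 = 14.75/3 = 4.9167
  S[V,W] = ((-2.75)·(0.5) + (-0.75)·(1.5) + (1.25)·(-3.5) + (2.25)·(1.5)) / 3 = -3.5/3 = -1.1667
  S[W,W] = ((0.5)·(0.5) + (1.5)·(1.5) + (-3.5)·(-3.5) + (1.5)·(1.5)) / 3 = 17/3 = 5.6667

S is symmetric (S[j,i] = S[i,j]). Assembling:

S = [[12, 1, -4],
 [1, 4.9167, -1.1667],
 [-4, -1.1667, 5.6667]]


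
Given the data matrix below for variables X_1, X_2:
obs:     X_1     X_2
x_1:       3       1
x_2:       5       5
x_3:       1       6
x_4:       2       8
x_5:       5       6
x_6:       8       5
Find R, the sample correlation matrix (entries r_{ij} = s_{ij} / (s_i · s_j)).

Step 1 — column means:
  mean(X_1) = (3 + 5 + 1 + 2 + 5 + 8) / 6 = 24/6 = 4
  mean(X_2) = (1 + 5 + 6 + 8 + 6 + 5) / 6 = 31/6 = 5.1667

Step 2 — sample variances and covariances s[i,j] = (1/(n-1)) · Σ_k (x_{k,i} - mean_i) · (x_{k,j} - mean_j), with n-1 = 5:
  s[X_1,X_1] = ((-1)·(-1) + (1)·(1) + (-3)·(-3) + (-2)·(-2) + (1)·(1) + (4)·(4)) / 5 = 32/5 = 6.4
  s[X_1,X_2] = ((-1)·(-4.1667) + (1)·(-0.1667) + (-3)·(0.8333) + (-2)·(2.8333) + (1)·(0.8333) + (4)·(-0.1667)) / 5 = -4/5 = -0.8
  s[X_2,X_2] = ((-4.1667)·(-4.1667) + (-0.1667)·(-0.1667) + (0.8333)·(0.8333) + (2.8333)·(2.8333) + (0.8333)·(0.8333) + (-0.1667)·(-0.1667)) / 5 = 26.8333/5 = 5.3667
  Sample standard deviations s_i = √(s[i,i]):
  s(X_1) = √(6.4) = 2.5298
  s(X_2) = √(5.3667) = 2.3166

Step 3 — r_{ij} = s_{ij} / (s_i · s_j):
  r[X_1,X_1] = 1 (diagonal).
  r[X_1,X_2] = -0.8 / (2.5298 · 2.3166) = -0.8 / 5.8606 = -0.1365
  r[X_2,X_2] = 1 (diagonal).

R is symmetric with unit diagonal. Assembling:

R = [[1, -0.1365],
 [-0.1365, 1]]


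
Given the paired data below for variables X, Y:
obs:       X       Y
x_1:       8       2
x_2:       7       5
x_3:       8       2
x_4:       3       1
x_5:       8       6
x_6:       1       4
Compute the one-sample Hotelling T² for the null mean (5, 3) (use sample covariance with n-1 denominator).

Step 1 — sample mean vector:
  mean(X) = (8 + 7 + 8 + 3 + 8 + 1) / 6 = 35/6 = 5.8333
  mean(Y) = (2 + 5 + 2 + 1 + 6 + 4) / 6 = 20/6 = 3.3333
  x̄ = (5.8333, 3.3333),  deviation x̄ - mu_0 = (5.8333, 3.3333) - (5, 3) = (0.8333, 0.3333).

Step 2 — sample covariance matrix, S[i,j] = (1/(n-1)) · Σ_k (x_{k,i} - mean_i) · (x_{k,j} - mean_j), divisor n-1 = 5:
  S[X,X] = ((2.1667)·(2.1667) + (1.1667)·(1.1667) + (2.1667)·(2.1667) + (-2.8333)·(-2.8333) + (2.1667)·(2.1667) + (-4.8333)·(-4.8333)) / 5 = 46.8333/5 = 9.3667
  S[X,Y] = ((2.1667)·(-1.3333) + (1.1667)·(1.6667) + (2.1667)·(-1.3333) + (-2.8333)·(-2.3333) + (2.1667)·(2.6667) + (-4.8333)·(0.6667)) / 5 = 5.3333/5 = 1.0667
  S[Y,Y] = ((-1.3333)·(-1.3333) + (1.6667)·(1.6667) + (-1.3333)·(-1.3333) + (-2.3333)·(-2.3333) + (2.6667)·(2.6667) + (0.6667)·(0.6667)) / 5 = 19.3333/5 = 3.8667
  S = [[9.3667, 1.0667],
 [1.0667, 3.8667]].

Step 3 — invert S. det(S) = 9.3667·3.8667 - (1.0667)² = 35.08.
  S^{-1} = (1/det) · [[d, -b], [-b, a]] = [[0.1102, -0.0304],
 [-0.0304, 0.267]].

Step 4 — quadratic form (x̄ - mu_0)^T · S^{-1} · (x̄ - mu_0):
  S^{-1} · (x̄ - mu_0) = (0.0817, 0.0637),
  (x̄ - mu_0)^T · [...] = (0.8333)·(0.0817) + (0.3333)·(0.0637) = 0.0893.

Step 5 — scale by n: T² = 6 · 0.0893 = 0.5359.

T² ≈ 0.5359


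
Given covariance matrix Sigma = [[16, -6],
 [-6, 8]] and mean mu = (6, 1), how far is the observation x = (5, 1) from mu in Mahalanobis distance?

Step 1 — centre the observation: (x - mu) = (-1, 0).

Step 2 — invert Sigma. det(Sigma) = 16·8 - (-6)² = 92.
  Sigma^{-1} = (1/det) · [[d, -b], [-b, a]] = [[0.087, 0.0652],
 [0.0652, 0.1739]].

Step 3 — form the quadratic (x - mu)^T · Sigma^{-1} · (x - mu):
  Sigma^{-1} · (x - mu) = (-0.087, -0.0652).
  (x - mu)^T · [Sigma^{-1} · (x - mu)] = (-1)·(-0.087) + (0)·(-0.0652) = 0.087.

Step 4 — take square root: d = √(0.087) ≈ 0.2949.

d(x, mu) = √(0.087) ≈ 0.2949


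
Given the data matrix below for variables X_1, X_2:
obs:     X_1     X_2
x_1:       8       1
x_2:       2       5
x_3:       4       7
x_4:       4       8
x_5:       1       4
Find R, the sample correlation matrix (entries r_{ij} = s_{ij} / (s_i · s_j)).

Step 1 — column means:
  mean(X_1) = (8 + 2 + 4 + 4 + 1) / 5 = 19/5 = 3.8
  mean(X_2) = (1 + 5 + 7 + 8 + 4) / 5 = 25/5 = 5

Step 2 — sample variances and covariances s[i,j] = (1/(n-1)) · Σ_k (x_{k,i} - mean_i) · (x_{k,j} - mean_j), with n-1 = 4:
  s[X_1,X_1] = ((4.2)·(4.2) + (-1.8)·(-1.8) + (0.2)·(0.2) + (0.2)·(0.2) + (-2.8)·(-2.8)) / 4 = 28.8/4 = 7.2
  s[X_1,X_2] = ((4.2)·(-4) + (-1.8)·(0) + (0.2)·(2) + (0.2)·(3) + (-2.8)·(-1)) / 4 = -13/4 = -3.25
  s[X_2,X_2] = ((-4)·(-4) + (0)·(0) + (2)·(2) + (3)·(3) + (-1)·(-1)) / 4 = 30/4 = 7.5
  Sample standard deviations s_i = √(s[i,i]):
  s(X_1) = √(7.2) = 2.6833
  s(X_2) = √(7.5) = 2.7386

Step 3 — r_{ij} = s_{ij} / (s_i · s_j):
  r[X_1,X_1] = 1 (diagonal).
  r[X_1,X_2] = -3.25 / (2.6833 · 2.7386) = -3.25 / 7.3485 = -0.4423
  r[X_2,X_2] = 1 (diagonal).

R is symmetric with unit diagonal. Assembling:

R = [[1, -0.4423],
 [-0.4423, 1]]


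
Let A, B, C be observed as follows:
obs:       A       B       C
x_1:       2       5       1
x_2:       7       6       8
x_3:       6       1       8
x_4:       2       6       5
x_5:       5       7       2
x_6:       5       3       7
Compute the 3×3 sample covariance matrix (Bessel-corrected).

Step 1 — column means:
  mean(A) = (2 + 7 + 6 + 2 + 5 + 5) / 6 = 27/6 = 4.5
  mean(B) = (5 + 6 + 1 + 6 + 7 + 3) / 6 = 28/6 = 4.6667
  mean(C) = (1 + 8 + 8 + 5 + 2 + 7) / 6 = 31/6 = 5.1667

Step 2 — sample covariance S[i,j] = (1/(n-1)) · Σ_k (x_{k,i} - mean_i) · (x_{k,j} - mean_j), with n-1 = 5.
  S[A,A] = ((-2.5)·(-2.5) + (2.5)·(2.5) + (1.5)·(1.5) + (-2.5)·(-2.5) + (0.5)·(0.5) + (0.5)·(0.5)) / 5 = 21.5/5 = 4.3
  S[A,B] = ((-2.5)·(0.3333) + (2.5)·(1.3333) + (1.5)·(-3.6667) + (-2.5)·(1.3333) + (0.5)·(2.3333) + (0.5)·(-1.6667)) / 5 = -6/5 = -1.2
  S[A,C] = ((-2.5)·(-4.1667) + (2.5)·(2.8333) + (1.5)·(2.8333) + (-2.5)·(-0.1667) + (0.5)·(-3.1667) + (0.5)·(1.8333)) / 5 = 21.5/5 = 4.3
  S[B,B] = ((0.3333)·(0.3333) + (1.3333)·(1.3333) + (-3.6667)·(-3.6667) + (1.3333)·(1.3333) + (2.3333)·(2.3333) + (-1.6667)·(-1.6667)) / 5 = 25.3333/5 = 5.0667
  S[B,C] = ((0.3333)·(-4.1667) + (1.3333)·(2.8333) + (-3.6667)·(2.8333) + (1.3333)·(-0.1667) + (2.3333)·(-3.1667) + (-1.6667)·(1.8333)) / 5 = -18.6667/5 = -3.7333
  S[C,C] = ((-4.1667)·(-4.1667) + (2.8333)·(2.8333) + (2.8333)·(2.8333) + (-0.1667)·(-0.1667) + (-3.1667)·(-3.1667) + (1.8333)·(1.8333)) / 5 = 46.8333/5 = 9.3667

S is symmetric (S[j,i] = S[i,j]). Assembling:

S = [[4.3, -1.2, 4.3],
 [-1.2, 5.0667, -3.7333],
 [4.3, -3.7333, 9.3667]]


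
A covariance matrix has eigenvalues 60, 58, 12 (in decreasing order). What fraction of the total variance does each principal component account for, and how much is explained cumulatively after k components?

Step 1 — total variance = trace(Sigma) = Σ λ_i = 60 + 58 + 12 = 130.

Step 2 — fraction explained by component i = λ_i / Σ λ:
  PC1: 60/130 = 0.4615
  PC2: 58/130 = 0.4462
  PC3: 12/130 = 0.0923

Step 3 — cumulative fraction after k components = (λ_1 + ... + λ_k) / Σ λ:
  k = 1: 60/130 = 0.4615
  k = 2: (60 + 58)/130 = 118/130 = 0.9077
  k = 3: (60 + 58 + 12)/130 = 130/130 = 1

Summary (fraction, with percent):

explained: PC1 0.4615 (46.15%), PC2 0.4462 (44.62%), PC3 0.0923 (9.23%);  cumulative: 0.4615, 0.9077, 1


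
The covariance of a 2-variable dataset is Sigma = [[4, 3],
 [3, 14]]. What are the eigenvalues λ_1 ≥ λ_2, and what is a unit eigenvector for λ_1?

Step 1 — characteristic polynomial of 2×2 Sigma:
  det(Sigma - λI) = λ² - trace · λ + det = 0.
  trace = 4 + 14 = 18, det = 4·14 - (3)² = 47.
Step 2 — discriminant:
  Δ = trace² - 4·det = 324 - 188 = 136.
Step 3 — eigenvalues:
  λ = (trace ± √Δ)/2 = (18 ± 11.6619)/2,
  λ_1 = 14.831,  λ_2 = 3.169.

Step 4 — unit eigenvector for λ_1: solve (Sigma - λ_1 I)v = 0. First row:
  (4 - 14.831)·v_x + (3)·v_y = 0, i.e. (-10.831)·v_x + (3)·v_y = 0,
  so v ∝ (b, λ_1 - a) = (3, 10.831) = u.
  ||u|| = √((3)² + (10.831)²) = √(126.3095) ≈ 11.2388,
  v_1 = u/||u|| ≈ (0.2669, 0.9637) (||v_1|| = 1).

λ_1 = 14.831,  λ_2 = 3.169;  v_1 ≈ (0.2669, 0.9637)


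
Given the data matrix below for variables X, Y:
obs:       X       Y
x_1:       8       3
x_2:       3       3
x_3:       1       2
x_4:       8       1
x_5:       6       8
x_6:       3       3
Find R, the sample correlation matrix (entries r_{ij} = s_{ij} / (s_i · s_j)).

Step 1 — column means:
  mean(X) = (8 + 3 + 1 + 8 + 6 + 3) / 6 = 29/6 = 4.8333
  mean(Y) = (3 + 3 + 2 + 1 + 8 + 3) / 6 = 20/6 = 3.3333

Step 2 — sample variances and covariances s[i,j] = (1/(n-1)) · Σ_k (x_{k,i} - mean_i) · (x_{k,j} - mean_j), with n-1 = 5:
  s[X,X] = ((3.1667)·(3.1667) + (-1.8333)·(-1.8333) + (-3.8333)·(-3.8333) + (3.1667)·(3.1667) + (1.1667)·(1.1667) + (-1.8333)·(-1.8333)) / 5 = 42.8333/5 = 8.5667
  s[X,Y] = ((3.1667)·(-0.3333) + (-1.8333)·(-0.3333) + (-3.8333)·(-1.3333) + (3.1667)·(-2.3333) + (1.1667)·(4.6667) + (-1.8333)·(-0.3333)) / 5 = 3.3333/5 = 0.6667
  s[Y,Y] = ((-0.3333)·(-0.3333) + (-0.3333)·(-0.3333) + (-1.3333)·(-1.3333) + (-2.3333)·(-2.3333) + (4.6667)·(4.6667) + (-0.3333)·(-0.3333)) / 5 = 29.3333/5 = 5.8667
  Sample standard deviations s_i = √(s[i,i]):
  s(X) = √(8.5667) = 2.9269
  s(Y) = √(5.8667) = 2.4221

Step 3 — r_{ij} = s_{ij} / (s_i · s_j):
  r[X,X] = 1 (diagonal).
  r[X,Y] = 0.6667 / (2.9269 · 2.4221) = 0.6667 / 7.0893 = 0.094
  r[Y,Y] = 1 (diagonal).

R is symmetric with unit diagonal. Assembling:

R = [[1, 0.094],
 [0.094, 1]]


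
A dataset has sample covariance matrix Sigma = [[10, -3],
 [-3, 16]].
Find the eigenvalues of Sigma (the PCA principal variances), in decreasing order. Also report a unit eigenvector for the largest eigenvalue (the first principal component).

Step 1 — characteristic polynomial of 2×2 Sigma:
  det(Sigma - λI) = λ² - trace · λ + det = 0.
  trace = 10 + 16 = 26, det = 10·16 - (-3)² = 151.
Step 2 — discriminant:
  Δ = trace² - 4·det = 676 - 604 = 72.
Step 3 — eigenvalues:
  λ = (trace ± √Δ)/2 = (26 ± 8.4853)/2,
  λ_1 = 17.2426,  λ_2 = 8.7574.

Step 4 — unit eigenvector for λ_1: solve (Sigma - λ_1 I)v = 0. First row:
  (10 - 17.2426)·v_x + (-3)·v_y = 0, i.e. (-7.2426)·v_x + (-3)·v_y = 0,
  so v ∝ (b, λ_1 - a) = (-3, 7.2426); multiply by -1 so the first entry is positive: u = (3, -7.2426).
  ||u|| = √((3)² + (-7.2426)²) = √(61.4558) ≈ 7.8394,
  v_1 = u/||u|| ≈ (0.3827, -0.9239) (||v_1|| = 1).

λ_1 = 17.2426,  λ_2 = 8.7574;  v_1 ≈ (0.3827, -0.9239)


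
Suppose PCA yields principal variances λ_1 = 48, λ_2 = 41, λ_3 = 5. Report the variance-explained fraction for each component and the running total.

Step 1 — total variance = trace(Sigma) = Σ λ_i = 48 + 41 + 5 = 94.

Step 2 — fraction explained by component i = λ_i / Σ λ:
  PC1: 48/94 = 0.5106
  PC2: 41/94 = 0.4362
  PC3: 5/94 = 0.0532

Step 3 — cumulative fraction after k components = (λ_1 + ... + λ_k) / Σ λ:
  k = 1: 48/94 = 0.5106
  k = 2: (48 + 41)/94 = 89/94 = 0.9468
  k = 3: (48 + 41 + 5)/94 = 94/94 = 1

Summary (fraction, with percent):

explained: PC1 0.5106 (51.06%), PC2 0.4362 (43.62%), PC3 0.0532 (5.32%);  cumulative: 0.5106, 0.9468, 1


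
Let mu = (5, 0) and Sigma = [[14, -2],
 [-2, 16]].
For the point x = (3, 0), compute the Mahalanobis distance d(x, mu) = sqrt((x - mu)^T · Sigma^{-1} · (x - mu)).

Step 1 — centre the observation: (x - mu) = (-2, 0).

Step 2 — invert Sigma. det(Sigma) = 14·16 - (-2)² = 220.
  Sigma^{-1} = (1/det) · [[d, -b], [-b, a]] = [[0.0727, 0.0091],
 [0.0091, 0.0636]].

Step 3 — form the quadratic (x - mu)^T · Sigma^{-1} · (x - mu):
  Sigma^{-1} · (x - mu) = (-0.1455, -0.0182).
  (x - mu)^T · [Sigma^{-1} · (x - mu)] = (-2)·(-0.1455) + (0)·(-0.0182) = 0.2909.

Step 4 — take square root: d = √(0.2909) ≈ 0.5394.

d(x, mu) = √(0.2909) ≈ 0.5394


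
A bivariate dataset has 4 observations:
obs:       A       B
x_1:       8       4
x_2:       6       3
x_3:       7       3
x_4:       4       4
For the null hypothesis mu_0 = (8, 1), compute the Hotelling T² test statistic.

Step 1 — sample mean vector:
  mean(A) = (8 + 6 + 7 + 4) / 4 = 25/4 = 6.25
  mean(B) = (4 + 3 + 3 + 4) / 4 = 14/4 = 3.5
  x̄ = (6.25, 3.5),  deviation x̄ - mu_0 = (6.25, 3.5) - (8, 1) = (-1.75, 2.5).

Step 2 — sample covariance matrix, S[i,j] = (1/(n-1)) · Σ_k (x_{k,i} - mean_i) · (x_{k,j} - mean_j), divisor n-1 = 3:
  S[A,A] = ((1.75)·(1.75) + (-0.25)·(-0.25) + (0.75)·(0.75) + (-2.25)·(-2.25)) / 3 = 8.75/3 = 2.9167
  S[A,B] = ((1.75)·(0.5) + (-0.25)·(-0.5) + (0.75)·(-0.5) + (-2.25)·(0.5)) / 3 = -0.5/3 = -0.1667
  S[B,B] = ((0.5)·(0.5) + (-0.5)·(-0.5) + (-0.5)·(-0.5) + (0.5)·(0.5)) / 3 = 1/3 = 0.3333
  S = [[2.9167, -0.1667],
 [-0.1667, 0.3333]].

Step 3 — invert S. det(S) = 2.9167·0.3333 - (-0.1667)² = 0.9444.
  S^{-1} = (1/det) · [[d, -b], [-b, a]] = [[0.3529, 0.1765],
 [0.1765, 3.0882]].

Step 4 — quadratic form (x̄ - mu_0)^T · S^{-1} · (x̄ - mu_0):
  S^{-1} · (x̄ - mu_0) = (-0.1765, 7.4118),
  (x̄ - mu_0)^T · [...] = (-1.75)·(-0.1765) + (2.5)·(7.4118) = 18.8382.

Step 5 — scale by n: T² = 4 · 18.8382 = 75.3529.

T² ≈ 75.3529


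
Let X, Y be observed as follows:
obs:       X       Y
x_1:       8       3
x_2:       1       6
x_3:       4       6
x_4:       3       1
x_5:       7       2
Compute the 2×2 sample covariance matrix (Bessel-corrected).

Step 1 — column means:
  mean(X) = (8 + 1 + 4 + 3 + 7) / 5 = 23/5 = 4.6
  mean(Y) = (3 + 6 + 6 + 1 + 2) / 5 = 18/5 = 3.6

Step 2 — sample covariance S[i,j] = (1/(n-1)) · Σ_k (x_{k,i} - mean_i) · (x_{k,j} - mean_j), with n-1 = 4.
  S[X,X] = ((3.4)·(3.4) + (-3.6)·(-3.6) + (-0.6)·(-0.6) + (-1.6)·(-1.6) + (2.4)·(2.4)) / 4 = 33.2/4 = 8.3
  S[X,Y] = ((3.4)·(-0.6) + (-3.6)·(2.4) + (-0.6)·(2.4) + (-1.6)·(-2.6) + (2.4)·(-1.6)) / 4 = -11.8/4 = -2.95
  S[Y,Y] = ((-0.6)·(-0.6) + (2.4)·(2.4) + (2.4)·(2.4) + (-2.6)·(-2.6) + (-1.6)·(-1.6)) / 4 = 21.2/4 = 5.3

S is symmetric (S[j,i] = S[i,j]). Assembling:

S = [[8.3, -2.95],
 [-2.95, 5.3]]


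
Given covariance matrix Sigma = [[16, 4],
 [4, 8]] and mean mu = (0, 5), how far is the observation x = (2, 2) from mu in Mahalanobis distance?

Step 1 — centre the observation: (x - mu) = (2, -3).

Step 2 — invert Sigma. det(Sigma) = 16·8 - (4)² = 112.
  Sigma^{-1} = (1/det) · [[d, -b], [-b, a]] = [[0.0714, -0.0357],
 [-0.0357, 0.1429]].

Step 3 — form the quadratic (x - mu)^T · Sigma^{-1} · (x - mu):
  Sigma^{-1} · (x - mu) = (0.25, -0.5).
  (x - mu)^T · [Sigma^{-1} · (x - mu)] = (2)·(0.25) + (-3)·(-0.5) = 2.

Step 4 — take square root: d = √(2) ≈ 1.4142.

d(x, mu) = √(2) ≈ 1.4142


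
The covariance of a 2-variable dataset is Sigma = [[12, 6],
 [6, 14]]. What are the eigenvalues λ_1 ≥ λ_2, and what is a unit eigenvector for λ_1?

Step 1 — characteristic polynomial of 2×2 Sigma:
  det(Sigma - λI) = λ² - trace · λ + det = 0.
  trace = 12 + 14 = 26, det = 12·14 - (6)² = 132.
Step 2 — discriminant:
  Δ = trace² - 4·det = 676 - 528 = 148.
Step 3 — eigenvalues:
  λ = (trace ± √Δ)/2 = (26 ± 12.1655)/2,
  λ_1 = 19.0828,  λ_2 = 6.9172.

Step 4 — unit eigenvector for λ_1: solve (Sigma - λ_1 I)v = 0. First row:
  (12 - 19.0828)·v_x + (6)·v_y = 0, i.e. (-7.0828)·v_x + (6)·v_y = 0,
  so v ∝ (b, λ_1 - a) = (6, 7.0828) = u.
  ||u|| = √((6)² + (7.0828)²) = √(86.1655) ≈ 9.2825,
  v_1 = u/||u|| ≈ (0.6464, 0.763) (||v_1|| = 1).

λ_1 = 19.0828,  λ_2 = 6.9172;  v_1 ≈ (0.6464, 0.763)


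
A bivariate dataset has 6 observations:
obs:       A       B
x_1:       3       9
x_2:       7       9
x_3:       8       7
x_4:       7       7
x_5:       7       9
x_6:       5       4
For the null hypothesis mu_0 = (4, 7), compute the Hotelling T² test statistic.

Step 1 — sample mean vector:
  mean(A) = (3 + 7 + 8 + 7 + 7 + 5) / 6 = 37/6 = 6.1667
  mean(B) = (9 + 9 + 7 + 7 + 9 + 4) / 6 = 45/6 = 7.5
  x̄ = (6.1667, 7.5),  deviation x̄ - mu_0 = (6.1667, 7.5) - (4, 7) = (2.1667, 0.5).

Step 2 — sample covariance matrix, S[i,j] = (1/(n-1)) · Σ_k (x_{k,i} - mean_i) · (x_{k,j} - mean_j), divisor n-1 = 5:
  S[A,A] = ((-3.1667)·(-3.1667) + (0.8333)·(0.8333) + (1.8333)·(1.8333) + (0.8333)·(0.8333) + (0.8333)·(0.8333) + (-1.1667)·(-1.1667)) / 5 = 16.8333/5 = 3.3667
  S[A,B] = ((-3.1667)·(1.5) + (0.8333)·(1.5) + (1.8333)·(-0.5) + (0.8333)·(-0.5) + (0.8333)·(1.5) + (-1.1667)·(-3.5)) / 5 = 0.5/5 = 0.1
  S[B,B] = ((1.5)·(1.5) + (1.5)·(1.5) + (-0.5)·(-0.5) + (-0.5)·(-0.5) + (1.5)·(1.5) + (-3.5)·(-3.5)) / 5 = 19.5/5 = 3.9
  S = [[3.3667, 0.1],
 [0.1, 3.9]].

Step 3 — invert S. det(S) = 3.3667·3.9 - (0.1)² = 13.12.
  S^{-1} = (1/det) · [[d, -b], [-b, a]] = [[0.2973, -0.0076],
 [-0.0076, 0.2566]].

Step 4 — quadratic form (x̄ - mu_0)^T · S^{-1} · (x̄ - mu_0):
  S^{-1} · (x̄ - mu_0) = (0.6402, 0.1118),
  (x̄ - mu_0)^T · [...] = (2.1667)·(0.6402) + (0.5)·(0.1118) = 1.4431.

Step 5 — scale by n: T² = 6 · 1.4431 = 8.6585.

T² ≈ 8.6585


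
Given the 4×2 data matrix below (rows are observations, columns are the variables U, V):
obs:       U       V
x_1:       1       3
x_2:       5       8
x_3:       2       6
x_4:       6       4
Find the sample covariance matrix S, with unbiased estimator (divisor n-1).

Step 1 — column means:
  mean(U) = (1 + 5 + 2 + 6) / 4 = 14/4 = 3.5
  mean(V) = (3 + 8 + 6 + 4) / 4 = 21/4 = 5.25

Step 2 — sample covariance S[i,j] = (1/(n-1)) · Σ_k (x_{k,i} - mean_i) · (x_{k,j} - mean_j), with n-1 = 3.
  S[U,U] = ((-2.5)·(-2.5) + (1.5)·(1.5) + (-1.5)·(-1.5) + (2.5)·(2.5)) / 3 = 17/3 = 5.6667
  S[U,V] = ((-2.5)·(-2.25) + (1.5)·(2.75) + (-1.5)·(0.75) + (2.5)·(-1.25)) / 3 = 5.5/3 = 1.8333
  S[V,V] = ((-2.25)·(-2.25) + (2.75)·(2.75) + (0.75)·(0.75) + (-1.25)·(-1.25)) / 3 = 14.75/3 = 4.9167

S is symmetric (S[j,i] = S[i,j]). Assembling:

S = [[5.6667, 1.8333],
 [1.8333, 4.9167]]


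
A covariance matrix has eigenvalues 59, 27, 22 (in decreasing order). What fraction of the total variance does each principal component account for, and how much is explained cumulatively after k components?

Step 1 — total variance = trace(Sigma) = Σ λ_i = 59 + 27 + 22 = 108.

Step 2 — fraction explained by component i = λ_i / Σ λ:
  PC1: 59/108 = 0.5463
  PC2: 27/108 = 0.25
  PC3: 22/108 = 0.2037

Step 3 — cumulative fraction after k components = (λ_1 + ... + λ_k) / Σ λ:
  k = 1: 59/108 = 0.5463
  k = 2: (59 + 27)/108 = 86/108 = 0.7963
  k = 3: (59 + 27 + 22)/108 = 108/108 = 1

Summary (fraction, with percent):

explained: PC1 0.5463 (54.63%), PC2 0.25 (25%), PC3 0.2037 (20.37%);  cumulative: 0.5463, 0.7963, 1


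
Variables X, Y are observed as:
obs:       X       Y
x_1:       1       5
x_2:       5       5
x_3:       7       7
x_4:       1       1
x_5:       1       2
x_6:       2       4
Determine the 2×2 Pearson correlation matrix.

Step 1 — column means:
  mean(X) = (1 + 5 + 7 + 1 + 1 + 2) / 6 = 17/6 = 2.8333
  mean(Y) = (5 + 5 + 7 + 1 + 2 + 4) / 6 = 24/6 = 4

Step 2 — sample variances and covariances s[i,j] = (1/(n-1)) · Σ_k (x_{k,i} - mean_i) · (x_{k,j} - mean_j), with n-1 = 5:
  s[X,X] = ((-1.8333)·(-1.8333) + (2.1667)·(2.1667) + (4.1667)·(4.1667) + (-1.8333)·(-1.8333) + (-1.8333)·(-1.8333) + (-0.8333)·(-0.8333)) / 5 = 32.8333/5 = 6.5667
  s[X,Y] = ((-1.8333)·(1) + (2.1667)·(1) + (4.1667)·(3) + (-1.8333)·(-3) + (-1.8333)·(-2) + (-0.8333)·(0)) / 5 = 22/5 = 4.4
  s[Y,Y] = ((1)·(1) + (1)·(1) + (3)·(3) + (-3)·(-3) + (-2)·(-2) + (0)·(0)) / 5 = 24/5 = 4.8
  Sample standard deviations s_i = √(s[i,i]):
  s(X) = √(6.5667) = 2.5626
  s(Y) = √(4.8) = 2.1909

Step 3 — r_{ij} = s_{ij} / (s_i · s_j):
  r[X,X] = 1 (diagonal).
  r[X,Y] = 4.4 / (2.5626 · 2.1909) = 4.4 / 5.6143 = 0.7837
  r[Y,Y] = 1 (diagonal).

R is symmetric with unit diagonal. Assembling:

R = [[1, 0.7837],
 [0.7837, 1]]


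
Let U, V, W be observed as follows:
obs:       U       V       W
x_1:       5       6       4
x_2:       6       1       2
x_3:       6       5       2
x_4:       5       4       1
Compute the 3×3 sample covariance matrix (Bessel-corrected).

Step 1 — column means:
  mean(U) = (5 + 6 + 6 + 5) / 4 = 22/4 = 5.5
  mean(V) = (6 + 1 + 5 + 4) / 4 = 16/4 = 4
  mean(W) = (4 + 2 + 2 + 1) / 4 = 9/4 = 2.25

Step 2 — sample covariance S[i,j] = (1/(n-1)) · Σ_k (x_{k,i} - mean_i) · (x_{k,j} - mean_j), with n-1 = 3.
  S[U,U] = ((-0.5)·(-0.5) + (0.5)·(0.5) + (0.5)·(0.5) + (-0.5)·(-0.5)) / 3 = 1/3 = 0.3333
  S[U,V] = ((-0.5)·(2) + (0.5)·(-3) + (0.5)·(1) + (-0.5)·(0)) / 3 = -2/3 = -0.6667
  S[U,W] = ((-0.5)·(1.75) + (0.5)·(-0.25) + (0.5)·(-0.25) + (-0.5)·(-1.25)) / 3 = -0.5/3 = -0.1667
  S[V,V] = ((2)·(2) + (-3)·(-3) + (1)·(1) + (0)·(0)) / 3 = 14/3 = 4.6667
  S[V,W] = ((2)·(1.75) + (-3)·(-0.25) + (1)·(-0.25) + (0)·(-1.25)) / 3 = 4/3 = 1.3333
  S[W,W] = ((1.75)·(1.75) + (-0.25)·(-0.25) + (-0.25)·(-0.25) + (-1.25)·(-1.25)) / 3 = 4.75/3 = 1.5833

S is symmetric (S[j,i] = S[i,j]). Assembling:

S = [[0.3333, -0.6667, -0.1667],
 [-0.6667, 4.6667, 1.3333],
 [-0.1667, 1.3333, 1.5833]]


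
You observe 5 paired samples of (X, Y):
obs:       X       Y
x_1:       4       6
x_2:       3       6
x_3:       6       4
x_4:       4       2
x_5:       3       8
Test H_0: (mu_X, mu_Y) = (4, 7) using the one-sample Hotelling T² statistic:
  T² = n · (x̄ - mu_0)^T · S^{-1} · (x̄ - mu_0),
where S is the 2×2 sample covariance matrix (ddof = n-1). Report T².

Step 1 — sample mean vector:
  mean(X) = (4 + 3 + 6 + 4 + 3) / 5 = 20/5 = 4
  mean(Y) = (6 + 6 + 4 + 2 + 8) / 5 = 26/5 = 5.2
  x̄ = (4, 5.2),  deviation x̄ - mu_0 = (4, 5.2) - (4, 7) = (0, -1.8).

Step 2 — sample covariance matrix, S[i,j] = (1/(n-1)) · Σ_k (x_{k,i} - mean_i) · (x_{k,j} - mean_j), divisor n-1 = 4:
  S[X,X] = ((0)·(0) + (-1)·(-1) + (2)·(2) + (0)·(0) + (-1)·(-1)) / 4 = 6/4 = 1.5
  S[X,Y] = ((0)·(0.8) + (-1)·(0.8) + (2)·(-1.2) + (0)·(-3.2) + (-1)·(2.8)) / 4 = -6/4 = -1.5
  S[Y,Y] = ((0.8)·(0.8) + (0.8)·(0.8) + (-1.2)·(-1.2) + (-3.2)·(-3.2) + (2.8)·(2.8)) / 4 = 20.8/4 = 5.2
  S = [[1.5, -1.5],
 [-1.5, 5.2]].

Step 3 — invert S. det(S) = 1.5·5.2 - (-1.5)² = 5.55.
  S^{-1} = (1/det) · [[d, -b], [-b, a]] = [[0.9369, 0.2703],
 [0.2703, 0.2703]].

Step 4 — quadratic form (x̄ - mu_0)^T · S^{-1} · (x̄ - mu_0):
  S^{-1} · (x̄ - mu_0) = (-0.4865, -0.4865),
  (x̄ - mu_0)^T · [...] = (0)·(-0.4865) + (-1.8)·(-0.4865) = 0.8757.

Step 5 — scale by n: T² = 5 · 0.8757 = 4.3784.

T² ≈ 4.3784


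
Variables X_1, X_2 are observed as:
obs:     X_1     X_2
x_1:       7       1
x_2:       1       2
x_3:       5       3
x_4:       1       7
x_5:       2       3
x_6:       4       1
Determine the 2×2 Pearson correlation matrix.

Step 1 — column means:
  mean(X_1) = (7 + 1 + 5 + 1 + 2 + 4) / 6 = 20/6 = 3.3333
  mean(X_2) = (1 + 2 + 3 + 7 + 3 + 1) / 6 = 17/6 = 2.8333

Step 2 — sample variances and covariances s[i,j] = (1/(n-1)) · Σ_k (x_{k,i} - mean_i) · (x_{k,j} - mean_j), with n-1 = 5:
  s[X_1,X_1] = ((3.6667)·(3.6667) + (-2.3333)·(-2.3333) + (1.6667)·(1.6667) + (-2.3333)·(-2.3333) + (-1.3333)·(-1.3333) + (0.6667)·(0.6667)) / 5 = 29.3333/5 = 5.8667
  s[X_1,X_2] = ((3.6667)·(-1.8333) + (-2.3333)·(-0.8333) + (1.6667)·(0.1667) + (-2.3333)·(4.1667) + (-1.3333)·(0.1667) + (0.6667)·(-1.8333)) / 5 = -15.6667/5 = -3.1333
  s[X_2,X_2] = ((-1.8333)·(-1.8333) + (-0.8333)·(-0.8333) + (0.1667)·(0.1667) + (4.1667)·(4.1667) + (0.1667)·(0.1667) + (-1.8333)·(-1.8333)) / 5 = 24.8333/5 = 4.9667
  Sample standard deviations s_i = √(s[i,i]):
  s(X_1) = √(5.8667) = 2.4221
  s(X_2) = √(4.9667) = 2.2286

Step 3 — r_{ij} = s_{ij} / (s_i · s_j):
  r[X_1,X_1] = 1 (diagonal).
  r[X_1,X_2] = -3.1333 / (2.4221 · 2.2286) = -3.1333 / 5.3979 = -0.5805
  r[X_2,X_2] = 1 (diagonal).

R is symmetric with unit diagonal. Assembling:

R = [[1, -0.5805],
 [-0.5805, 1]]


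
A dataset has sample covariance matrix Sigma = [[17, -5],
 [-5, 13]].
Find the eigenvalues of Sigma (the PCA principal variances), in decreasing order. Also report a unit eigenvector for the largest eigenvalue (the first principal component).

Step 1 — characteristic polynomial of 2×2 Sigma:
  det(Sigma - λI) = λ² - trace · λ + det = 0.
  trace = 17 + 13 = 30, det = 17·13 - (-5)² = 196.
Step 2 — discriminant:
  Δ = trace² - 4·det = 900 - 784 = 116.
Step 3 — eigenvalues:
  λ = (trace ± √Δ)/2 = (30 ± 10.7703)/2,
  λ_1 = 20.3852,  λ_2 = 9.6148.

Step 4 — unit eigenvector for λ_1: solve (Sigma - λ_1 I)v = 0. First row:
  (17 - 20.3852)·v_x + (-5)·v_y = 0, i.e. (-3.3852)·v_x + (-5)·v_y = 0,
  so v ∝ (b, λ_1 - a) = (-5, 3.3852); multiply by -1 so the first entry is positive: u = (5, -3.3852).
  ||u|| = √((5)² + (-3.3852)²) = √(36.4593) ≈ 6.0382,
  v_1 = u/||u|| ≈ (0.8281, -0.5606) (||v_1|| = 1).

λ_1 = 20.3852,  λ_2 = 9.6148;  v_1 ≈ (0.8281, -0.5606)


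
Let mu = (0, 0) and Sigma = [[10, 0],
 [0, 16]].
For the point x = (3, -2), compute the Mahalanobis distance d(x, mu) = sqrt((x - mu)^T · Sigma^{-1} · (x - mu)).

Step 1 — centre the observation: (x - mu) = (3, -2).

Step 2 — invert Sigma. det(Sigma) = 10·16 - (0)² = 160.
  Sigma^{-1} = (1/det) · [[d, -b], [-b, a]] = [[0.1, 0],
 [0, 0.0625]].

Step 3 — form the quadratic (x - mu)^T · Sigma^{-1} · (x - mu):
  Sigma^{-1} · (x - mu) = (0.3, -0.125).
  (x - mu)^T · [Sigma^{-1} · (x - mu)] = (3)·(0.3) + (-2)·(-0.125) = 1.15.

Step 4 — take square root: d = √(1.15) ≈ 1.0724.

d(x, mu) = √(1.15) ≈ 1.0724


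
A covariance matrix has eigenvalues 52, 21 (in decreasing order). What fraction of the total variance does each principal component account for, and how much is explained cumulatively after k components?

Step 1 — total variance = trace(Sigma) = Σ λ_i = 52 + 21 = 73.

Step 2 — fraction explained by component i = λ_i / Σ λ:
  PC1: 52/73 = 0.7123
  PC2: 21/73 = 0.2877

Step 3 — cumulative fraction after k components = (λ_1 + ... + λ_k) / Σ λ:
  k = 1: 52/73 = 0.7123
  k = 2: (52 + 21)/73 = 73/73 = 1

Summary (fraction, with percent):

explained: PC1 0.7123 (71.23%), PC2 0.2877 (28.77%);  cumulative: 0.7123, 1
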